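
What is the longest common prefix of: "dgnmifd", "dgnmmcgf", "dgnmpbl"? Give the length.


Words: dgnmifd, dgnmmcgf, dgnmpbl
  Position 0: all 'd' => match
  Position 1: all 'g' => match
  Position 2: all 'n' => match
  Position 3: all 'm' => match
  Position 4: ('i', 'm', 'p') => mismatch, stop
LCP = "dgnm" (length 4)

4


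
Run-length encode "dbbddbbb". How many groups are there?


Input: dbbddbbb
Scanning for consecutive runs:
  Group 1: 'd' x 1 (positions 0-0)
  Group 2: 'b' x 2 (positions 1-2)
  Group 3: 'd' x 2 (positions 3-4)
  Group 4: 'b' x 3 (positions 5-7)
Total groups: 4

4


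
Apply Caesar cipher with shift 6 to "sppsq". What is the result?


Caesar cipher: shift "sppsq" by 6
  's' (pos 18) + 6 = pos 24 = 'y'
  'p' (pos 15) + 6 = pos 21 = 'v'
  'p' (pos 15) + 6 = pos 21 = 'v'
  's' (pos 18) + 6 = pos 24 = 'y'
  'q' (pos 16) + 6 = pos 22 = 'w'
Result: yvvyw

yvvyw


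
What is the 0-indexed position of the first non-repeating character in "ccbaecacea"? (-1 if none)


Input: ccbaecacea
Character frequencies:
  'a': 3
  'b': 1
  'c': 4
  'e': 2
Scanning left to right for freq == 1:
  Position 0 ('c'): freq=4, skip
  Position 1 ('c'): freq=4, skip
  Position 2 ('b'): unique! => answer = 2

2


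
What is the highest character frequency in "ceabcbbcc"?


Input: ceabcbbcc
Character counts:
  'a': 1
  'b': 3
  'c': 4
  'e': 1
Maximum frequency: 4

4


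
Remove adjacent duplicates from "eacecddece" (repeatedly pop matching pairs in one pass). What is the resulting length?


Input: eacecddece
Stack-based adjacent duplicate removal:
  Read 'e': push. Stack: e
  Read 'a': push. Stack: ea
  Read 'c': push. Stack: eac
  Read 'e': push. Stack: eace
  Read 'c': push. Stack: eacec
  Read 'd': push. Stack: eacecd
  Read 'd': matches stack top 'd' => pop. Stack: eacec
  Read 'e': push. Stack: eacece
  Read 'c': push. Stack: eacecec
  Read 'e': push. Stack: eacecece
Final stack: "eacecece" (length 8)

8


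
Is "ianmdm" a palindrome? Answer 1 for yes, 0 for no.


Input: ianmdm
Reversed: mdmnai
  Compare pos 0 ('i') with pos 5 ('m'): MISMATCH
  Compare pos 1 ('a') with pos 4 ('d'): MISMATCH
  Compare pos 2 ('n') with pos 3 ('m'): MISMATCH
Result: not a palindrome

0


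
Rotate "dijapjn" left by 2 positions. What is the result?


Input: "dijapjn", rotate left by 2
First 2 characters: "di"
Remaining characters: "japjn"
Concatenate remaining + first: "japjn" + "di" = "japjndi"

japjndi


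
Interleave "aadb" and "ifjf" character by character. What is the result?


Interleaving "aadb" and "ifjf":
  Position 0: 'a' from first, 'i' from second => "ai"
  Position 1: 'a' from first, 'f' from second => "af"
  Position 2: 'd' from first, 'j' from second => "dj"
  Position 3: 'b' from first, 'f' from second => "bf"
Result: aiafdjbf

aiafdjbf


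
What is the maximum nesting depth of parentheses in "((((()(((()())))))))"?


Input: "((((()(((()())))))))"
Tracking depth:
  Position 0 '(': depth becomes 1
  Position 1 '(': depth becomes 2
  Position 2 '(': depth becomes 3
  Position 3 '(': depth becomes 4
  Position 4 '(': depth becomes 5
  Position 5 ')': depth becomes 4
  Position 6 '(': depth becomes 5
  Position 7 '(': depth becomes 6
  Position 8 '(': depth becomes 7
  Position 9 '(': depth becomes 8
  Position 10 ')': depth becomes 7
  Position 11 '(': depth becomes 8
  Position 12 ')': depth becomes 7
  Position 13 ')': depth becomes 6
  Position 14 ')': depth becomes 5
  Position 15 ')': depth becomes 4
  Position 16 ')': depth becomes 3
  Position 17 ')': depth becomes 2
  Position 18 ')': depth becomes 1
  Position 19 ')': depth becomes 0
Maximum depth reached: 8

8


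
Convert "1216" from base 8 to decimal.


Input: "1216" in base 8
Positional expansion:
  Digit '1' (value 1) x 8^3 = 512
  Digit '2' (value 2) x 8^2 = 128
  Digit '1' (value 1) x 8^1 = 8
  Digit '6' (value 6) x 8^0 = 6
Sum = 654

654


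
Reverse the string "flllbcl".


Input: flllbcl
Reading characters right to left:
  Position 6: 'l'
  Position 5: 'c'
  Position 4: 'b'
  Position 3: 'l'
  Position 2: 'l'
  Position 1: 'l'
  Position 0: 'f'
Reversed: lcblllf

lcblllf


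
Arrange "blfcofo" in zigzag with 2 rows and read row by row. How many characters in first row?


Zigzag "blfcofo" into 2 rows:
Placing characters:
  'b' => row 0
  'l' => row 1
  'f' => row 0
  'c' => row 1
  'o' => row 0
  'f' => row 1
  'o' => row 0
Rows:
  Row 0: "bfoo"
  Row 1: "lcf"
First row length: 4

4


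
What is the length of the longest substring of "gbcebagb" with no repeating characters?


Input: "gbcebagb"
Sliding window (track last position of each char):
  Position 0 ('g'): window [0,0] length 1 -- new best
  Position 1 ('b'): window [0,1] length 2 -- new best
  Position 2 ('c'): window [0,2] length 3 -- new best
  Position 3 ('e'): window [0,3] length 4 -- new best
  Position 4 ('b'): repeat (last at 1), move window start to 2
  Position 4 ('b'): window [2,4] length 3
  Position 5 ('a'): window [2,5] length 4
  Position 6 ('g'): window [2,6] length 5 -- new best
  Position 7 ('b'): repeat (last at 4), move window start to 5
  Position 7 ('b'): window [5,7] length 3
Longest substring with no repeats: "cebag" with length 5

5


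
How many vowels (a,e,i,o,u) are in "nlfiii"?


Input: nlfiii
Checking each character:
  'n' at position 0: consonant
  'l' at position 1: consonant
  'f' at position 2: consonant
  'i' at position 3: vowel (running total: 1)
  'i' at position 4: vowel (running total: 2)
  'i' at position 5: vowel (running total: 3)
Total vowels: 3

3


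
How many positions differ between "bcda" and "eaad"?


Comparing "bcda" and "eaad" position by position:
  Position 0: 'b' vs 'e' => DIFFER
  Position 1: 'c' vs 'a' => DIFFER
  Position 2: 'd' vs 'a' => DIFFER
  Position 3: 'a' vs 'd' => DIFFER
Positions that differ: 4

4


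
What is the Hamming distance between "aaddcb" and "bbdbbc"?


Comparing "aaddcb" and "bbdbbc" position by position:
  Position 0: 'a' vs 'b' => differ
  Position 1: 'a' vs 'b' => differ
  Position 2: 'd' vs 'd' => same
  Position 3: 'd' vs 'b' => differ
  Position 4: 'c' vs 'b' => differ
  Position 5: 'b' vs 'c' => differ
Total differences (Hamming distance): 5

5


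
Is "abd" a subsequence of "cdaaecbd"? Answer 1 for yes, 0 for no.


Check if "abd" is a subsequence of "cdaaecbd"
Greedy scan:
  Position 0 ('c'): no match needed
  Position 1 ('d'): no match needed
  Position 2 ('a'): matches sub[0] = 'a'
  Position 3 ('a'): no match needed
  Position 4 ('e'): no match needed
  Position 5 ('c'): no match needed
  Position 6 ('b'): matches sub[1] = 'b'
  Position 7 ('d'): matches sub[2] = 'd'
All 3 characters matched => is a subsequence

1


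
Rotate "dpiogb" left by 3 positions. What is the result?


Input: "dpiogb", rotate left by 3
First 3 characters: "dpi"
Remaining characters: "ogb"
Concatenate remaining + first: "ogb" + "dpi" = "ogbdpi"

ogbdpi


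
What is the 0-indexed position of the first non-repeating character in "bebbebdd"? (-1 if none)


Input: bebbebdd
Character frequencies:
  'b': 4
  'd': 2
  'e': 2
Scanning left to right for freq == 1:
  Position 0 ('b'): freq=4, skip
  Position 1 ('e'): freq=2, skip
  Position 2 ('b'): freq=4, skip
  Position 3 ('b'): freq=4, skip
  Position 4 ('e'): freq=2, skip
  Position 5 ('b'): freq=4, skip
  Position 6 ('d'): freq=2, skip
  Position 7 ('d'): freq=2, skip
  No unique character found => answer = -1

-1


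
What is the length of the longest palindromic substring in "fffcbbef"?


Input: "fffcbbef"
Checking substrings for palindromes:
  [0:3] "fff" (len 3) => palindrome
  [0:2] "ff" (len 2) => palindrome
  [1:3] "ff" (len 2) => palindrome
  [4:6] "bb" (len 2) => palindrome
Longest palindromic substring: "fff" with length 3

3


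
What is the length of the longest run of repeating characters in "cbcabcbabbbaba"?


Input: "cbcabcbabbbaba"
Scanning for longest run:
  Position 1 ('b'): new char, reset run to 1
  Position 2 ('c'): new char, reset run to 1
  Position 3 ('a'): new char, reset run to 1
  Position 4 ('b'): new char, reset run to 1
  Position 5 ('c'): new char, reset run to 1
  Position 6 ('b'): new char, reset run to 1
  Position 7 ('a'): new char, reset run to 1
  Position 8 ('b'): new char, reset run to 1
  Position 9 ('b'): continues run of 'b', length=2
  Position 10 ('b'): continues run of 'b', length=3
  Position 11 ('a'): new char, reset run to 1
  Position 12 ('b'): new char, reset run to 1
  Position 13 ('a'): new char, reset run to 1
Longest run: 'b' with length 3

3


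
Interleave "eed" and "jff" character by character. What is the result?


Interleaving "eed" and "jff":
  Position 0: 'e' from first, 'j' from second => "ej"
  Position 1: 'e' from first, 'f' from second => "ef"
  Position 2: 'd' from first, 'f' from second => "df"
Result: ejefdf

ejefdf


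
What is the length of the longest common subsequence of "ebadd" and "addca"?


LCS of "ebadd" and "addca"
DP table:
           a    d    d    c    a
      0    0    0    0    0    0
  e   0    0    0    0    0    0
  b   0    0    0    0    0    0
  a   0    1    1    1    1    1
  d   0    1    2    2    2    2
  d   0    1    2    3    3    3
LCS length = dp[5][5] = 3

3


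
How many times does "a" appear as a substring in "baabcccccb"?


Searching for "a" in "baabcccccb"
Scanning each position:
  Position 0: "b" => no
  Position 1: "a" => MATCH
  Position 2: "a" => MATCH
  Position 3: "b" => no
  Position 4: "c" => no
  Position 5: "c" => no
  Position 6: "c" => no
  Position 7: "c" => no
  Position 8: "c" => no
  Position 9: "b" => no
Total occurrences: 2

2


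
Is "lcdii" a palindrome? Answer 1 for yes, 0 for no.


Input: lcdii
Reversed: iidcl
  Compare pos 0 ('l') with pos 4 ('i'): MISMATCH
  Compare pos 1 ('c') with pos 3 ('i'): MISMATCH
Result: not a palindrome

0


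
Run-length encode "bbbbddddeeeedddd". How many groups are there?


Input: bbbbddddeeeedddd
Scanning for consecutive runs:
  Group 1: 'b' x 4 (positions 0-3)
  Group 2: 'd' x 4 (positions 4-7)
  Group 3: 'e' x 4 (positions 8-11)
  Group 4: 'd' x 4 (positions 12-15)
Total groups: 4

4


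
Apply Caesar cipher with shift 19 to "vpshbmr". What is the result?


Caesar cipher: shift "vpshbmr" by 19
  'v' (pos 21) + 19 = pos 14 = 'o'
  'p' (pos 15) + 19 = pos 8 = 'i'
  's' (pos 18) + 19 = pos 11 = 'l'
  'h' (pos 7) + 19 = pos 0 = 'a'
  'b' (pos 1) + 19 = pos 20 = 'u'
  'm' (pos 12) + 19 = pos 5 = 'f'
  'r' (pos 17) + 19 = pos 10 = 'k'
Result: oilaufk

oilaufk


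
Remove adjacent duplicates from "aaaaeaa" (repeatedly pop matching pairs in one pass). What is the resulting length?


Input: aaaaeaa
Stack-based adjacent duplicate removal:
  Read 'a': push. Stack: a
  Read 'a': matches stack top 'a' => pop. Stack: (empty)
  Read 'a': push. Stack: a
  Read 'a': matches stack top 'a' => pop. Stack: (empty)
  Read 'e': push. Stack: e
  Read 'a': push. Stack: ea
  Read 'a': matches stack top 'a' => pop. Stack: e
Final stack: "e" (length 1)

1


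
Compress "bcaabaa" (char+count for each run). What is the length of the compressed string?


Input: bcaabaa
Runs:
  'b' x 1 => "b1"
  'c' x 1 => "c1"
  'a' x 2 => "a2"
  'b' x 1 => "b1"
  'a' x 2 => "a2"
Compressed: "b1c1a2b1a2"
Compressed length: 10

10


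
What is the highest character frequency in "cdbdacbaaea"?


Input: cdbdacbaaea
Character counts:
  'a': 4
  'b': 2
  'c': 2
  'd': 2
  'e': 1
Maximum frequency: 4

4


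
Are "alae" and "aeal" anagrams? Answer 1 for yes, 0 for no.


Strings: "alae", "aeal"
Sorted first:  aael
Sorted second: aael
Sorted forms match => anagrams

1


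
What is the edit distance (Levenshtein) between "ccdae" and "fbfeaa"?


Computing edit distance: "ccdae" -> "fbfeaa"
DP table:
           f    b    f    e    a    a
      0    1    2    3    4    5    6
  c   1    1    2    3    4    5    6
  c   2    2    2    3    4    5    6
  d   3    3    3    3    4    5    6
  a   4    4    4    4    4    4    5
  e   5    5    5    5    4    5    5
Edit distance = dp[5][6] = 5

5


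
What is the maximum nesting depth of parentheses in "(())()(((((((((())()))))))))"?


Input: "(())()(((((((((())()))))))))"
Tracking depth:
  Position 0 '(': depth becomes 1
  Position 1 '(': depth becomes 2
  Position 2 ')': depth becomes 1
  Position 3 ')': depth becomes 0
  Position 4 '(': depth becomes 1
  Position 5 ')': depth becomes 0
  Position 6 '(': depth becomes 1
  Position 7 '(': depth becomes 2
  Position 8 '(': depth becomes 3
  Position 9 '(': depth becomes 4
  Position 10 '(': depth becomes 5
  Position 11 '(': depth becomes 6
  Position 12 '(': depth becomes 7
  Position 13 '(': depth becomes 8
  Position 14 '(': depth becomes 9
  Position 15 '(': depth becomes 10
  Position 16 ')': depth becomes 9
  Position 17 ')': depth becomes 8
  Position 18 '(': depth becomes 9
  Position 19 ')': depth becomes 8
  Position 20 ')': depth becomes 7
  Position 21 ')': depth becomes 6
  Position 22 ')': depth becomes 5
  Position 23 ')': depth becomes 4
  Position 24 ')': depth becomes 3
  Position 25 ')': depth becomes 2
  Position 26 ')': depth becomes 1
  Position 27 ')': depth becomes 0
Maximum depth reached: 10

10


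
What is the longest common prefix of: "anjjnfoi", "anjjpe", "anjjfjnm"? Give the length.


Words: anjjnfoi, anjjpe, anjjfjnm
  Position 0: all 'a' => match
  Position 1: all 'n' => match
  Position 2: all 'j' => match
  Position 3: all 'j' => match
  Position 4: ('n', 'p', 'f') => mismatch, stop
LCP = "anjj" (length 4)

4


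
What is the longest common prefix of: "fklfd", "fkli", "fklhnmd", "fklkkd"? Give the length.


Words: fklfd, fkli, fklhnmd, fklkkd
  Position 0: all 'f' => match
  Position 1: all 'k' => match
  Position 2: all 'l' => match
  Position 3: ('f', 'i', 'h', 'k') => mismatch, stop
LCP = "fkl" (length 3)

3


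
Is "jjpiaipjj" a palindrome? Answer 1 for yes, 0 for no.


Input: jjpiaipjj
Reversed: jjpiaipjj
  Compare pos 0 ('j') with pos 8 ('j'): match
  Compare pos 1 ('j') with pos 7 ('j'): match
  Compare pos 2 ('p') with pos 6 ('p'): match
  Compare pos 3 ('i') with pos 5 ('i'): match
Result: palindrome

1


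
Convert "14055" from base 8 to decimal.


Input: "14055" in base 8
Positional expansion:
  Digit '1' (value 1) x 8^4 = 4096
  Digit '4' (value 4) x 8^3 = 2048
  Digit '0' (value 0) x 8^2 = 0
  Digit '5' (value 5) x 8^1 = 40
  Digit '5' (value 5) x 8^0 = 5
Sum = 6189

6189


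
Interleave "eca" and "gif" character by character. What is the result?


Interleaving "eca" and "gif":
  Position 0: 'e' from first, 'g' from second => "eg"
  Position 1: 'c' from first, 'i' from second => "ci"
  Position 2: 'a' from first, 'f' from second => "af"
Result: egciaf

egciaf


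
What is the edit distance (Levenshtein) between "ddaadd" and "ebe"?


Computing edit distance: "ddaadd" -> "ebe"
DP table:
           e    b    e
      0    1    2    3
  d   1    1    2    3
  d   2    2    2    3
  a   3    3    3    3
  a   4    4    4    4
  d   5    5    5    5
  d   6    6    6    6
Edit distance = dp[6][3] = 6

6


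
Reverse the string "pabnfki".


Input: pabnfki
Reading characters right to left:
  Position 6: 'i'
  Position 5: 'k'
  Position 4: 'f'
  Position 3: 'n'
  Position 2: 'b'
  Position 1: 'a'
  Position 0: 'p'
Reversed: ikfnbap

ikfnbap


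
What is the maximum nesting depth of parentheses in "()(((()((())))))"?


Input: "()(((()((())))))"
Tracking depth:
  Position 0 '(': depth becomes 1
  Position 1 ')': depth becomes 0
  Position 2 '(': depth becomes 1
  Position 3 '(': depth becomes 2
  Position 4 '(': depth becomes 3
  Position 5 '(': depth becomes 4
  Position 6 ')': depth becomes 3
  Position 7 '(': depth becomes 4
  Position 8 '(': depth becomes 5
  Position 9 '(': depth becomes 6
  Position 10 ')': depth becomes 5
  Position 11 ')': depth becomes 4
  Position 12 ')': depth becomes 3
  Position 13 ')': depth becomes 2
  Position 14 ')': depth becomes 1
  Position 15 ')': depth becomes 0
Maximum depth reached: 6

6


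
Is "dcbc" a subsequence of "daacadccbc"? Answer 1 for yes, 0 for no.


Check if "dcbc" is a subsequence of "daacadccbc"
Greedy scan:
  Position 0 ('d'): matches sub[0] = 'd'
  Position 1 ('a'): no match needed
  Position 2 ('a'): no match needed
  Position 3 ('c'): matches sub[1] = 'c'
  Position 4 ('a'): no match needed
  Position 5 ('d'): no match needed
  Position 6 ('c'): no match needed
  Position 7 ('c'): no match needed
  Position 8 ('b'): matches sub[2] = 'b'
  Position 9 ('c'): matches sub[3] = 'c'
All 4 characters matched => is a subsequence

1


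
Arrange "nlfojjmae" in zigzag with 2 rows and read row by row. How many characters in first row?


Zigzag "nlfojjmae" into 2 rows:
Placing characters:
  'n' => row 0
  'l' => row 1
  'f' => row 0
  'o' => row 1
  'j' => row 0
  'j' => row 1
  'm' => row 0
  'a' => row 1
  'e' => row 0
Rows:
  Row 0: "nfjme"
  Row 1: "loja"
First row length: 5

5


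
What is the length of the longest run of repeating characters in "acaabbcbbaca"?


Input: "acaabbcbbaca"
Scanning for longest run:
  Position 1 ('c'): new char, reset run to 1
  Position 2 ('a'): new char, reset run to 1
  Position 3 ('a'): continues run of 'a', length=2
  Position 4 ('b'): new char, reset run to 1
  Position 5 ('b'): continues run of 'b', length=2
  Position 6 ('c'): new char, reset run to 1
  Position 7 ('b'): new char, reset run to 1
  Position 8 ('b'): continues run of 'b', length=2
  Position 9 ('a'): new char, reset run to 1
  Position 10 ('c'): new char, reset run to 1
  Position 11 ('a'): new char, reset run to 1
Longest run: 'a' with length 2

2


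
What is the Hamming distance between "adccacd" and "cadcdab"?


Comparing "adccacd" and "cadcdab" position by position:
  Position 0: 'a' vs 'c' => differ
  Position 1: 'd' vs 'a' => differ
  Position 2: 'c' vs 'd' => differ
  Position 3: 'c' vs 'c' => same
  Position 4: 'a' vs 'd' => differ
  Position 5: 'c' vs 'a' => differ
  Position 6: 'd' vs 'b' => differ
Total differences (Hamming distance): 6

6


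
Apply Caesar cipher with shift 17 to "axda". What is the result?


Caesar cipher: shift "axda" by 17
  'a' (pos 0) + 17 = pos 17 = 'r'
  'x' (pos 23) + 17 = pos 14 = 'o'
  'd' (pos 3) + 17 = pos 20 = 'u'
  'a' (pos 0) + 17 = pos 17 = 'r'
Result: rour

rour


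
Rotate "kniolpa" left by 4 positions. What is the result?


Input: "kniolpa", rotate left by 4
First 4 characters: "knio"
Remaining characters: "lpa"
Concatenate remaining + first: "lpa" + "knio" = "lpaknio"

lpaknio


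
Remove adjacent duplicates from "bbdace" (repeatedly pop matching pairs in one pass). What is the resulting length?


Input: bbdace
Stack-based adjacent duplicate removal:
  Read 'b': push. Stack: b
  Read 'b': matches stack top 'b' => pop. Stack: (empty)
  Read 'd': push. Stack: d
  Read 'a': push. Stack: da
  Read 'c': push. Stack: dac
  Read 'e': push. Stack: dace
Final stack: "dace" (length 4)

4


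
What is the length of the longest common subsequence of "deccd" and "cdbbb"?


LCS of "deccd" and "cdbbb"
DP table:
           c    d    b    b    b
      0    0    0    0    0    0
  d   0    0    1    1    1    1
  e   0    0    1    1    1    1
  c   0    1    1    1    1    1
  c   0    1    1    1    1    1
  d   0    1    2    2    2    2
LCS length = dp[5][5] = 2

2


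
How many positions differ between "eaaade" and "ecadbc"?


Comparing "eaaade" and "ecadbc" position by position:
  Position 0: 'e' vs 'e' => same
  Position 1: 'a' vs 'c' => DIFFER
  Position 2: 'a' vs 'a' => same
  Position 3: 'a' vs 'd' => DIFFER
  Position 4: 'd' vs 'b' => DIFFER
  Position 5: 'e' vs 'c' => DIFFER
Positions that differ: 4

4


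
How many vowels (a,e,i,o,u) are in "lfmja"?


Input: lfmja
Checking each character:
  'l' at position 0: consonant
  'f' at position 1: consonant
  'm' at position 2: consonant
  'j' at position 3: consonant
  'a' at position 4: vowel (running total: 1)
Total vowels: 1

1


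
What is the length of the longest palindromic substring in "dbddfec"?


Input: "dbddfec"
Checking substrings for palindromes:
  [0:3] "dbd" (len 3) => palindrome
  [2:4] "dd" (len 2) => palindrome
Longest palindromic substring: "dbd" with length 3

3


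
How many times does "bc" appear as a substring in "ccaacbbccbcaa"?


Searching for "bc" in "ccaacbbccbcaa"
Scanning each position:
  Position 0: "cc" => no
  Position 1: "ca" => no
  Position 2: "aa" => no
  Position 3: "ac" => no
  Position 4: "cb" => no
  Position 5: "bb" => no
  Position 6: "bc" => MATCH
  Position 7: "cc" => no
  Position 8: "cb" => no
  Position 9: "bc" => MATCH
  Position 10: "ca" => no
  Position 11: "aa" => no
Total occurrences: 2

2


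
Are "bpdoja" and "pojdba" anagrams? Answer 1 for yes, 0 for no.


Strings: "bpdoja", "pojdba"
Sorted first:  abdjop
Sorted second: abdjop
Sorted forms match => anagrams

1


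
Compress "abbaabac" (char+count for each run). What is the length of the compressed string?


Input: abbaabac
Runs:
  'a' x 1 => "a1"
  'b' x 2 => "b2"
  'a' x 2 => "a2"
  'b' x 1 => "b1"
  'a' x 1 => "a1"
  'c' x 1 => "c1"
Compressed: "a1b2a2b1a1c1"
Compressed length: 12

12


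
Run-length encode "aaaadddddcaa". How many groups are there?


Input: aaaadddddcaa
Scanning for consecutive runs:
  Group 1: 'a' x 4 (positions 0-3)
  Group 2: 'd' x 5 (positions 4-8)
  Group 3: 'c' x 1 (positions 9-9)
  Group 4: 'a' x 2 (positions 10-11)
Total groups: 4

4


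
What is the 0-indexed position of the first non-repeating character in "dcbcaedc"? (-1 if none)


Input: dcbcaedc
Character frequencies:
  'a': 1
  'b': 1
  'c': 3
  'd': 2
  'e': 1
Scanning left to right for freq == 1:
  Position 0 ('d'): freq=2, skip
  Position 1 ('c'): freq=3, skip
  Position 2 ('b'): unique! => answer = 2

2


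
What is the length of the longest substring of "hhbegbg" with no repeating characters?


Input: "hhbegbg"
Sliding window (track last position of each char):
  Position 0 ('h'): window [0,0] length 1 -- new best
  Position 1 ('h'): repeat (last at 0), move window start to 1
  Position 1 ('h'): window [1,1] length 1
  Position 2 ('b'): window [1,2] length 2 -- new best
  Position 3 ('e'): window [1,3] length 3 -- new best
  Position 4 ('g'): window [1,4] length 4 -- new best
  Position 5 ('b'): repeat (last at 2), move window start to 3
  Position 5 ('b'): window [3,5] length 3
  Position 6 ('g'): repeat (last at 4), move window start to 5
  Position 6 ('g'): window [5,6] length 2
Longest substring with no repeats: "hbeg" with length 4

4


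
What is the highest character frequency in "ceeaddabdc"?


Input: ceeaddabdc
Character counts:
  'a': 2
  'b': 1
  'c': 2
  'd': 3
  'e': 2
Maximum frequency: 3

3


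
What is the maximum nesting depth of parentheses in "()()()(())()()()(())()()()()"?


Input: "()()()(())()()()(())()()()()"
Tracking depth:
  Position 0 '(': depth becomes 1
  Position 1 ')': depth becomes 0
  Position 2 '(': depth becomes 1
  Position 3 ')': depth becomes 0
  Position 4 '(': depth becomes 1
  Position 5 ')': depth becomes 0
  Position 6 '(': depth becomes 1
  Position 7 '(': depth becomes 2
  Position 8 ')': depth becomes 1
  Position 9 ')': depth becomes 0
  Position 10 '(': depth becomes 1
  Position 11 ')': depth becomes 0
  Position 12 '(': depth becomes 1
  Position 13 ')': depth becomes 0
  Position 14 '(': depth becomes 1
  Position 15 ')': depth becomes 0
  Position 16 '(': depth becomes 1
  Position 17 '(': depth becomes 2
  Position 18 ')': depth becomes 1
  Position 19 ')': depth becomes 0
  Position 20 '(': depth becomes 1
  Position 21 ')': depth becomes 0
  Position 22 '(': depth becomes 1
  Position 23 ')': depth becomes 0
  Position 24 '(': depth becomes 1
  Position 25 ')': depth becomes 0
  Position 26 '(': depth becomes 1
  Position 27 ')': depth becomes 0
Maximum depth reached: 2

2


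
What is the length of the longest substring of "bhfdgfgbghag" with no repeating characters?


Input: "bhfdgfgbghag"
Sliding window (track last position of each char):
  Position 0 ('b'): window [0,0] length 1 -- new best
  Position 1 ('h'): window [0,1] length 2 -- new best
  Position 2 ('f'): window [0,2] length 3 -- new best
  Position 3 ('d'): window [0,3] length 4 -- new best
  Position 4 ('g'): window [0,4] length 5 -- new best
  Position 5 ('f'): repeat (last at 2), move window start to 3
  Position 5 ('f'): window [3,5] length 3
  Position 6 ('g'): repeat (last at 4), move window start to 5
  Position 6 ('g'): window [5,6] length 2
  Position 7 ('b'): window [5,7] length 3
  Position 8 ('g'): repeat (last at 6), move window start to 7
  Position 8 ('g'): window [7,8] length 2
  Position 9 ('h'): window [7,9] length 3
  Position 10 ('a'): window [7,10] length 4
  Position 11 ('g'): repeat (last at 8), move window start to 9
  Position 11 ('g'): window [9,11] length 3
Longest substring with no repeats: "bhfdg" with length 5

5


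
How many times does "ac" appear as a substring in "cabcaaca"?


Searching for "ac" in "cabcaaca"
Scanning each position:
  Position 0: "ca" => no
  Position 1: "ab" => no
  Position 2: "bc" => no
  Position 3: "ca" => no
  Position 4: "aa" => no
  Position 5: "ac" => MATCH
  Position 6: "ca" => no
Total occurrences: 1

1


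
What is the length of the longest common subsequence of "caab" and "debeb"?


LCS of "caab" and "debeb"
DP table:
           d    e    b    e    b
      0    0    0    0    0    0
  c   0    0    0    0    0    0
  a   0    0    0    0    0    0
  a   0    0    0    0    0    0
  b   0    0    0    1    1    1
LCS length = dp[4][5] = 1

1


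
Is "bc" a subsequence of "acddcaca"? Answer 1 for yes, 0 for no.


Check if "bc" is a subsequence of "acddcaca"
Greedy scan:
  Position 0 ('a'): no match needed
  Position 1 ('c'): no match needed
  Position 2 ('d'): no match needed
  Position 3 ('d'): no match needed
  Position 4 ('c'): no match needed
  Position 5 ('a'): no match needed
  Position 6 ('c'): no match needed
  Position 7 ('a'): no match needed
Only matched 0/2 characters => not a subsequence

0


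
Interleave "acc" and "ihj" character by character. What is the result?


Interleaving "acc" and "ihj":
  Position 0: 'a' from first, 'i' from second => "ai"
  Position 1: 'c' from first, 'h' from second => "ch"
  Position 2: 'c' from first, 'j' from second => "cj"
Result: aichcj

aichcj


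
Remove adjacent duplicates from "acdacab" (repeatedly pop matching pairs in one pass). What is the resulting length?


Input: acdacab
Stack-based adjacent duplicate removal:
  Read 'a': push. Stack: a
  Read 'c': push. Stack: ac
  Read 'd': push. Stack: acd
  Read 'a': push. Stack: acda
  Read 'c': push. Stack: acdac
  Read 'a': push. Stack: acdaca
  Read 'b': push. Stack: acdacab
Final stack: "acdacab" (length 7)

7


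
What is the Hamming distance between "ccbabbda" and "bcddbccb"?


Comparing "ccbabbda" and "bcddbccb" position by position:
  Position 0: 'c' vs 'b' => differ
  Position 1: 'c' vs 'c' => same
  Position 2: 'b' vs 'd' => differ
  Position 3: 'a' vs 'd' => differ
  Position 4: 'b' vs 'b' => same
  Position 5: 'b' vs 'c' => differ
  Position 6: 'd' vs 'c' => differ
  Position 7: 'a' vs 'b' => differ
Total differences (Hamming distance): 6

6


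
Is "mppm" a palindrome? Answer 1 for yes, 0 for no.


Input: mppm
Reversed: mppm
  Compare pos 0 ('m') with pos 3 ('m'): match
  Compare pos 1 ('p') with pos 2 ('p'): match
Result: palindrome

1


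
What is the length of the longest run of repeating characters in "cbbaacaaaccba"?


Input: "cbbaacaaaccba"
Scanning for longest run:
  Position 1 ('b'): new char, reset run to 1
  Position 2 ('b'): continues run of 'b', length=2
  Position 3 ('a'): new char, reset run to 1
  Position 4 ('a'): continues run of 'a', length=2
  Position 5 ('c'): new char, reset run to 1
  Position 6 ('a'): new char, reset run to 1
  Position 7 ('a'): continues run of 'a', length=2
  Position 8 ('a'): continues run of 'a', length=3
  Position 9 ('c'): new char, reset run to 1
  Position 10 ('c'): continues run of 'c', length=2
  Position 11 ('b'): new char, reset run to 1
  Position 12 ('a'): new char, reset run to 1
Longest run: 'a' with length 3

3


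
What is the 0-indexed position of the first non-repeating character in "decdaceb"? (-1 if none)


Input: decdaceb
Character frequencies:
  'a': 1
  'b': 1
  'c': 2
  'd': 2
  'e': 2
Scanning left to right for freq == 1:
  Position 0 ('d'): freq=2, skip
  Position 1 ('e'): freq=2, skip
  Position 2 ('c'): freq=2, skip
  Position 3 ('d'): freq=2, skip
  Position 4 ('a'): unique! => answer = 4

4


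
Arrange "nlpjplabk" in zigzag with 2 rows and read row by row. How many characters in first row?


Zigzag "nlpjplabk" into 2 rows:
Placing characters:
  'n' => row 0
  'l' => row 1
  'p' => row 0
  'j' => row 1
  'p' => row 0
  'l' => row 1
  'a' => row 0
  'b' => row 1
  'k' => row 0
Rows:
  Row 0: "nppak"
  Row 1: "ljlb"
First row length: 5

5


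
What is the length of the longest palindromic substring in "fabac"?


Input: "fabac"
Checking substrings for palindromes:
  [1:4] "aba" (len 3) => palindrome
Longest palindromic substring: "aba" with length 3

3


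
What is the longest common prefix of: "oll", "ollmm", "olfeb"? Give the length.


Words: oll, ollmm, olfeb
  Position 0: all 'o' => match
  Position 1: all 'l' => match
  Position 2: ('l', 'l', 'f') => mismatch, stop
LCP = "ol" (length 2)

2


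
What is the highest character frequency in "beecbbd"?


Input: beecbbd
Character counts:
  'b': 3
  'c': 1
  'd': 1
  'e': 2
Maximum frequency: 3

3


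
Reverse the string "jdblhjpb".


Input: jdblhjpb
Reading characters right to left:
  Position 7: 'b'
  Position 6: 'p'
  Position 5: 'j'
  Position 4: 'h'
  Position 3: 'l'
  Position 2: 'b'
  Position 1: 'd'
  Position 0: 'j'
Reversed: bpjhlbdj

bpjhlbdj


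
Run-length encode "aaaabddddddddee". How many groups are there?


Input: aaaabddddddddee
Scanning for consecutive runs:
  Group 1: 'a' x 4 (positions 0-3)
  Group 2: 'b' x 1 (positions 4-4)
  Group 3: 'd' x 8 (positions 5-12)
  Group 4: 'e' x 2 (positions 13-14)
Total groups: 4

4


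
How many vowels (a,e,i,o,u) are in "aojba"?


Input: aojba
Checking each character:
  'a' at position 0: vowel (running total: 1)
  'o' at position 1: vowel (running total: 2)
  'j' at position 2: consonant
  'b' at position 3: consonant
  'a' at position 4: vowel (running total: 3)
Total vowels: 3

3


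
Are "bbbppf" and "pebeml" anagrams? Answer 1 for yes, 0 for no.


Strings: "bbbppf", "pebeml"
Sorted first:  bbbfpp
Sorted second: beelmp
Differ at position 1: 'b' vs 'e' => not anagrams

0


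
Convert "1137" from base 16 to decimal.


Input: "1137" in base 16
Positional expansion:
  Digit '1' (value 1) x 16^3 = 4096
  Digit '1' (value 1) x 16^2 = 256
  Digit '3' (value 3) x 16^1 = 48
  Digit '7' (value 7) x 16^0 = 7
Sum = 4407

4407


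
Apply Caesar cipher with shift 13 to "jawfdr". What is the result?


Caesar cipher: shift "jawfdr" by 13
  'j' (pos 9) + 13 = pos 22 = 'w'
  'a' (pos 0) + 13 = pos 13 = 'n'
  'w' (pos 22) + 13 = pos 9 = 'j'
  'f' (pos 5) + 13 = pos 18 = 's'
  'd' (pos 3) + 13 = pos 16 = 'q'
  'r' (pos 17) + 13 = pos 4 = 'e'
Result: wnjsqe

wnjsqe


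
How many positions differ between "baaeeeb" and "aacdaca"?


Comparing "baaeeeb" and "aacdaca" position by position:
  Position 0: 'b' vs 'a' => DIFFER
  Position 1: 'a' vs 'a' => same
  Position 2: 'a' vs 'c' => DIFFER
  Position 3: 'e' vs 'd' => DIFFER
  Position 4: 'e' vs 'a' => DIFFER
  Position 5: 'e' vs 'c' => DIFFER
  Position 6: 'b' vs 'a' => DIFFER
Positions that differ: 6

6


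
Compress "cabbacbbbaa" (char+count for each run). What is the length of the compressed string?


Input: cabbacbbbaa
Runs:
  'c' x 1 => "c1"
  'a' x 1 => "a1"
  'b' x 2 => "b2"
  'a' x 1 => "a1"
  'c' x 1 => "c1"
  'b' x 3 => "b3"
  'a' x 2 => "a2"
Compressed: "c1a1b2a1c1b3a2"
Compressed length: 14

14


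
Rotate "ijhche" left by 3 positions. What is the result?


Input: "ijhche", rotate left by 3
First 3 characters: "ijh"
Remaining characters: "che"
Concatenate remaining + first: "che" + "ijh" = "cheijh"

cheijh


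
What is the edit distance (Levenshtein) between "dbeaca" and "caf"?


Computing edit distance: "dbeaca" -> "caf"
DP table:
           c    a    f
      0    1    2    3
  d   1    1    2    3
  b   2    2    2    3
  e   3    3    3    3
  a   4    4    3    4
  c   5    4    4    4
  a   6    5    4    5
Edit distance = dp[6][3] = 5

5


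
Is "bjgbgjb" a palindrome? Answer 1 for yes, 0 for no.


Input: bjgbgjb
Reversed: bjgbgjb
  Compare pos 0 ('b') with pos 6 ('b'): match
  Compare pos 1 ('j') with pos 5 ('j'): match
  Compare pos 2 ('g') with pos 4 ('g'): match
Result: palindrome

1


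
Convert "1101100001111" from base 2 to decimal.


Input: "1101100001111" in base 2
Positional expansion:
  Digit '1' (value 1) x 2^12 = 4096
  Digit '1' (value 1) x 2^11 = 2048
  Digit '0' (value 0) x 2^10 = 0
  Digit '1' (value 1) x 2^9 = 512
  Digit '1' (value 1) x 2^8 = 256
  Digit '0' (value 0) x 2^7 = 0
  Digit '0' (value 0) x 2^6 = 0
  Digit '0' (value 0) x 2^5 = 0
  Digit '0' (value 0) x 2^4 = 0
  Digit '1' (value 1) x 2^3 = 8
  Digit '1' (value 1) x 2^2 = 4
  Digit '1' (value 1) x 2^1 = 2
  Digit '1' (value 1) x 2^0 = 1
Sum = 6927

6927


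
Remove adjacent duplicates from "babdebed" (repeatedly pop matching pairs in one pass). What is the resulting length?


Input: babdebed
Stack-based adjacent duplicate removal:
  Read 'b': push. Stack: b
  Read 'a': push. Stack: ba
  Read 'b': push. Stack: bab
  Read 'd': push. Stack: babd
  Read 'e': push. Stack: babde
  Read 'b': push. Stack: babdeb
  Read 'e': push. Stack: babdebe
  Read 'd': push. Stack: babdebed
Final stack: "babdebed" (length 8)

8


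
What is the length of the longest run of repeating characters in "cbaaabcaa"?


Input: "cbaaabcaa"
Scanning for longest run:
  Position 1 ('b'): new char, reset run to 1
  Position 2 ('a'): new char, reset run to 1
  Position 3 ('a'): continues run of 'a', length=2
  Position 4 ('a'): continues run of 'a', length=3
  Position 5 ('b'): new char, reset run to 1
  Position 6 ('c'): new char, reset run to 1
  Position 7 ('a'): new char, reset run to 1
  Position 8 ('a'): continues run of 'a', length=2
Longest run: 'a' with length 3

3


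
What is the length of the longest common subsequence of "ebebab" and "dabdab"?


LCS of "ebebab" and "dabdab"
DP table:
           d    a    b    d    a    b
      0    0    0    0    0    0    0
  e   0    0    0    0    0    0    0
  b   0    0    0    1    1    1    1
  e   0    0    0    1    1    1    1
  b   0    0    0    1    1    1    2
  a   0    0    1    1    1    2    2
  b   0    0    1    2    2    2    3
LCS length = dp[6][6] = 3

3


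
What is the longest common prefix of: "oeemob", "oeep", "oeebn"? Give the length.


Words: oeemob, oeep, oeebn
  Position 0: all 'o' => match
  Position 1: all 'e' => match
  Position 2: all 'e' => match
  Position 3: ('m', 'p', 'b') => mismatch, stop
LCP = "oee" (length 3)

3


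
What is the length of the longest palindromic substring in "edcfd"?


Input: "edcfd"
Checking substrings for palindromes:
  No multi-char palindromic substrings found
Longest palindromic substring: "e" with length 1

1


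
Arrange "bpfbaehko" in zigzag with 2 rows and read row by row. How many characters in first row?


Zigzag "bpfbaehko" into 2 rows:
Placing characters:
  'b' => row 0
  'p' => row 1
  'f' => row 0
  'b' => row 1
  'a' => row 0
  'e' => row 1
  'h' => row 0
  'k' => row 1
  'o' => row 0
Rows:
  Row 0: "bfaho"
  Row 1: "pbek"
First row length: 5

5


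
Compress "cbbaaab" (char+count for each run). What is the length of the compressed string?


Input: cbbaaab
Runs:
  'c' x 1 => "c1"
  'b' x 2 => "b2"
  'a' x 3 => "a3"
  'b' x 1 => "b1"
Compressed: "c1b2a3b1"
Compressed length: 8

8


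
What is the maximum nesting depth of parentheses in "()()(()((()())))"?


Input: "()()(()((()())))"
Tracking depth:
  Position 0 '(': depth becomes 1
  Position 1 ')': depth becomes 0
  Position 2 '(': depth becomes 1
  Position 3 ')': depth becomes 0
  Position 4 '(': depth becomes 1
  Position 5 '(': depth becomes 2
  Position 6 ')': depth becomes 1
  Position 7 '(': depth becomes 2
  Position 8 '(': depth becomes 3
  Position 9 '(': depth becomes 4
  Position 10 ')': depth becomes 3
  Position 11 '(': depth becomes 4
  Position 12 ')': depth becomes 3
  Position 13 ')': depth becomes 2
  Position 14 ')': depth becomes 1
  Position 15 ')': depth becomes 0
Maximum depth reached: 4

4


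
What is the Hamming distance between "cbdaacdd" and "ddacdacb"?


Comparing "cbdaacdd" and "ddacdacb" position by position:
  Position 0: 'c' vs 'd' => differ
  Position 1: 'b' vs 'd' => differ
  Position 2: 'd' vs 'a' => differ
  Position 3: 'a' vs 'c' => differ
  Position 4: 'a' vs 'd' => differ
  Position 5: 'c' vs 'a' => differ
  Position 6: 'd' vs 'c' => differ
  Position 7: 'd' vs 'b' => differ
Total differences (Hamming distance): 8

8


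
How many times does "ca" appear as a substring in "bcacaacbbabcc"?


Searching for "ca" in "bcacaacbbabcc"
Scanning each position:
  Position 0: "bc" => no
  Position 1: "ca" => MATCH
  Position 2: "ac" => no
  Position 3: "ca" => MATCH
  Position 4: "aa" => no
  Position 5: "ac" => no
  Position 6: "cb" => no
  Position 7: "bb" => no
  Position 8: "ba" => no
  Position 9: "ab" => no
  Position 10: "bc" => no
  Position 11: "cc" => no
Total occurrences: 2

2


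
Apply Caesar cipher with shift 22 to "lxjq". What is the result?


Caesar cipher: shift "lxjq" by 22
  'l' (pos 11) + 22 = pos 7 = 'h'
  'x' (pos 23) + 22 = pos 19 = 't'
  'j' (pos 9) + 22 = pos 5 = 'f'
  'q' (pos 16) + 22 = pos 12 = 'm'
Result: htfm

htfm


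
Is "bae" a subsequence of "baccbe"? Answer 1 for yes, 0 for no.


Check if "bae" is a subsequence of "baccbe"
Greedy scan:
  Position 0 ('b'): matches sub[0] = 'b'
  Position 1 ('a'): matches sub[1] = 'a'
  Position 2 ('c'): no match needed
  Position 3 ('c'): no match needed
  Position 4 ('b'): no match needed
  Position 5 ('e'): matches sub[2] = 'e'
All 3 characters matched => is a subsequence

1


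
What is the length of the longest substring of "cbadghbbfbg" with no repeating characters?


Input: "cbadghbbfbg"
Sliding window (track last position of each char):
  Position 0 ('c'): window [0,0] length 1 -- new best
  Position 1 ('b'): window [0,1] length 2 -- new best
  Position 2 ('a'): window [0,2] length 3 -- new best
  Position 3 ('d'): window [0,3] length 4 -- new best
  Position 4 ('g'): window [0,4] length 5 -- new best
  Position 5 ('h'): window [0,5] length 6 -- new best
  Position 6 ('b'): repeat (last at 1), move window start to 2
  Position 6 ('b'): window [2,6] length 5
  Position 7 ('b'): repeat (last at 6), move window start to 7
  Position 7 ('b'): window [7,7] length 1
  Position 8 ('f'): window [7,8] length 2
  Position 9 ('b'): repeat (last at 7), move window start to 8
  Position 9 ('b'): window [8,9] length 2
  Position 10 ('g'): window [8,10] length 3
Longest substring with no repeats: "cbadgh" with length 6

6


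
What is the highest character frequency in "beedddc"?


Input: beedddc
Character counts:
  'b': 1
  'c': 1
  'd': 3
  'e': 2
Maximum frequency: 3

3


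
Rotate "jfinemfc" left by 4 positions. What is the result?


Input: "jfinemfc", rotate left by 4
First 4 characters: "jfin"
Remaining characters: "emfc"
Concatenate remaining + first: "emfc" + "jfin" = "emfcjfin"

emfcjfin


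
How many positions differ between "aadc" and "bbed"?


Comparing "aadc" and "bbed" position by position:
  Position 0: 'a' vs 'b' => DIFFER
  Position 1: 'a' vs 'b' => DIFFER
  Position 2: 'd' vs 'e' => DIFFER
  Position 3: 'c' vs 'd' => DIFFER
Positions that differ: 4

4


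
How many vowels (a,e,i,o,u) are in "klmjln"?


Input: klmjln
Checking each character:
  'k' at position 0: consonant
  'l' at position 1: consonant
  'm' at position 2: consonant
  'j' at position 3: consonant
  'l' at position 4: consonant
  'n' at position 5: consonant
Total vowels: 0

0
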